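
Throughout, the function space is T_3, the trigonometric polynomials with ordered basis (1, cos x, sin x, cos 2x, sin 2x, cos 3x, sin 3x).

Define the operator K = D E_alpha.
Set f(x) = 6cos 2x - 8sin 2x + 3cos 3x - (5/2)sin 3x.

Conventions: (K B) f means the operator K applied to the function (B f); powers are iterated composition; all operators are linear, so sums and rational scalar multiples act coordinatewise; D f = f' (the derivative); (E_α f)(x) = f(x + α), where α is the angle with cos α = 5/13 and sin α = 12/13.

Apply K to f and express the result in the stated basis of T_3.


E_alpha f = -(1674/169)cos 2x + (232/169)sin 2x - (4035/2197)cos 3x + (15143/4394)sin 3x
D E_alpha f = (464/169)cos 2x + (3348/169)sin 2x + (45429/4394)cos 3x + (12105/2197)sin 3x

the result is g(x) = (464/169)cos 2x + (3348/169)sin 2x + (45429/4394)cos 3x + (12105/2197)sin 3x


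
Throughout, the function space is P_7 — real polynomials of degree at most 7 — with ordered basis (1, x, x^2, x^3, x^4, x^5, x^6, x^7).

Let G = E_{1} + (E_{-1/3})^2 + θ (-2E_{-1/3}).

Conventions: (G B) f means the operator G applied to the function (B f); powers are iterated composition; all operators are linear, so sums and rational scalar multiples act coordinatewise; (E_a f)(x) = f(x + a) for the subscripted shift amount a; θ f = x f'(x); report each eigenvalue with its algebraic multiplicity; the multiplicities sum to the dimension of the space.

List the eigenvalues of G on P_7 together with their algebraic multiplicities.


image of 1: 2
image of x: 1/3
image of x^2: -2x^2 + 2x + 13/9
image of x^3: -4x^3 + 5x^2 + (11/3)x + 19/27
image of x^4: -6x^4 + (28/3)x^3 + 6x^2 + (28/9)x + 97/81
image of x^5: -8x^5 + 15x^4 + (70/9)x^3 + (230/27)x^2 + (475/81)x + 211/243
image of x^6: -10x^6 + 22x^5 + (25/3)x^4 + (500/27)x^3 + (155/9)x^2 + (142/27)x + 793/729
image of x^7: -12x^7 + (91/3)x^6 + 7x^5 + 35x^4 + (3185/81)x^3 + (1505/81)x^2 + (5537/729)x + 2059/2187
the matrix is upper triangular; its diagonal is (2, 0, -2, -4, -6, -8, -10, -12)
for a triangular matrix the eigenvalues are the diagonal entries, with algebraic multiplicity their repetition count

λ = -12 (multiplicity 1), λ = -10 (multiplicity 1), λ = -8 (multiplicity 1), λ = -6 (multiplicity 1), λ = -4 (multiplicity 1), λ = -2 (multiplicity 1), λ = 0 (multiplicity 1), λ = 2 (multiplicity 1)


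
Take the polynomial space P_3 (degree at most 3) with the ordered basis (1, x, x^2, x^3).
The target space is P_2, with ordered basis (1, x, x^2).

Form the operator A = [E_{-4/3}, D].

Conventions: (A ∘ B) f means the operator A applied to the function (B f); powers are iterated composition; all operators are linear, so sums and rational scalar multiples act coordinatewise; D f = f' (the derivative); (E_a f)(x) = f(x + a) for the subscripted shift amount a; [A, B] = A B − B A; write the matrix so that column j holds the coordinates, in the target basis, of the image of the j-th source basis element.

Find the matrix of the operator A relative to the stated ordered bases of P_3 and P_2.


the matrix is [[0, 0, 0, 0]; [0, 0, 0, 0]; [0, 0, 0, 0]] (rows listed top to bottom)

image of 1: 0
image of x: 0
image of x^2: 0
image of x^3: 0
each image's coordinates form column j of the matrix


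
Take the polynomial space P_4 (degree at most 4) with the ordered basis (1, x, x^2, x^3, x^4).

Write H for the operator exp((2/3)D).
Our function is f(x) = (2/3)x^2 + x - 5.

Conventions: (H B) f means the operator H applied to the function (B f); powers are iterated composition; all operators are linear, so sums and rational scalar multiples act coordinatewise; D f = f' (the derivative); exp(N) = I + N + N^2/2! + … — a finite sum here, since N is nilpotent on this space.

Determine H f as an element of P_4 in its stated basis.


g(x) = (2/3)x^2 + (17/9)x - 109/27

order-1 term: (8/9)x + 2/3
order-2 term: 8/27
the series for exp((2/3)D) f terminates at order 2
exp((2/3)D) f = (2/3)x^2 + (17/9)x - 109/27


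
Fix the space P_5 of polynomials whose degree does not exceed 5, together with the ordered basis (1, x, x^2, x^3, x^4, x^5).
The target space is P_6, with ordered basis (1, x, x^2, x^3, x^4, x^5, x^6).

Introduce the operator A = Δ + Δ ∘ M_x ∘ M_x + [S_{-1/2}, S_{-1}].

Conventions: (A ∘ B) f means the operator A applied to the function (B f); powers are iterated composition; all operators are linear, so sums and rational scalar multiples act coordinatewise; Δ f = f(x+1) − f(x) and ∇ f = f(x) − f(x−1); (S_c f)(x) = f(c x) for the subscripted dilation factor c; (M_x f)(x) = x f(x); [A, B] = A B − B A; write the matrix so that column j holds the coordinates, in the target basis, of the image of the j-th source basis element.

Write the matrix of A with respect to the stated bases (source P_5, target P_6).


image of 1: 2x + 1
image of x: 3x^2 + 3x + 2
image of x^2: 4x^3 + 6x^2 + 6x + 2
image of x^3: 5x^4 + 10x^3 + 13x^2 + 8x + 2
image of x^4: 6x^5 + 15x^4 + 24x^3 + 21x^2 + 10x + 2
image of x^5: 7x^6 + 21x^5 + 40x^4 + 45x^3 + 31x^2 + 12x + 2
each image's coordinates form column j of the matrix

the matrix is [[1, 2, 2, 2, 2, 2]; [2, 3, 6, 8, 10, 12]; [0, 3, 6, 13, 21, 31]; [0, 0, 4, 10, 24, 45]; [0, 0, 0, 5, 15, 40]; [0, 0, 0, 0, 6, 21]; [0, 0, 0, 0, 0, 7]] (rows listed top to bottom)


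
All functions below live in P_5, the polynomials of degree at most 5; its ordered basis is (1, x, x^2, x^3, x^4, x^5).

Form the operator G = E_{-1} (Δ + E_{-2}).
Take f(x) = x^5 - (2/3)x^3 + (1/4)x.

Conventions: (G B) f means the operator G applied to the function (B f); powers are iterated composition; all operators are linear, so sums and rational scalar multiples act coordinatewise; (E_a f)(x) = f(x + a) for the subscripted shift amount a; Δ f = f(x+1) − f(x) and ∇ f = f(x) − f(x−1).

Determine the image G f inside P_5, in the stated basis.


g(x) = x^5 - 10x^4 + (238/3)x^3 - 256x^2 + (1537/4)x - 1351/6

Δ f = 5x^4 + 10x^3 + 8x^2 + 3x + 7/12
E_{-2} f = x^5 - 10x^4 + (118/3)x^3 - 76x^2 + (289/4)x - 163/6
(Δ + E_{-2}) f = x^5 - 5x^4 + (148/3)x^3 - 68x^2 + (301/4)x - 319/12
E_{-1} (Δ + E_{-2}) f = x^5 - 10x^4 + (238/3)x^3 - 256x^2 + (1537/4)x - 1351/6


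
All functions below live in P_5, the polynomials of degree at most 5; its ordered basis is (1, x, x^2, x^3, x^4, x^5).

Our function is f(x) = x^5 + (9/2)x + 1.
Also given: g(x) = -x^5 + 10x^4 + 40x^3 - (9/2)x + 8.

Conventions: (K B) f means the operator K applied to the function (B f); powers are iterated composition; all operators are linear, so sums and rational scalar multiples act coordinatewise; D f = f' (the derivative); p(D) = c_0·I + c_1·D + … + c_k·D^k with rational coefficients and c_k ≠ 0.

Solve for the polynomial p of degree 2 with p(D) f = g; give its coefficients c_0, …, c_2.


D^0 f = x^5 + (9/2)x + 1
D^1 f = 5x^4 + 9/2
D^2 f = 20x^3
matching coefficients of g against c_0 f + c_1 Df + … from the top degree down determines the c_i
solution: c_0 = -1, c_1 = 2, c_2 = 2

p(D) = -I + 2·D + 2·D^2, i.e. c_0 = -1, c_1 = 2, c_2 = 2


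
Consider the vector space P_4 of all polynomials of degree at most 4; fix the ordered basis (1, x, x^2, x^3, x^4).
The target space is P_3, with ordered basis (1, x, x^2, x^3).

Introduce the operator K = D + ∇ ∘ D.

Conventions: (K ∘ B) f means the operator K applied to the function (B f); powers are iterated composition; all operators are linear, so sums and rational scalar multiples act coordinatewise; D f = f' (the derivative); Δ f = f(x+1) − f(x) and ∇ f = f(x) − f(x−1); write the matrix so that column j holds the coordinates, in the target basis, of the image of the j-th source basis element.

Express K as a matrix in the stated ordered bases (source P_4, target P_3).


the matrix is [[0, 1, 2, -3, 4]; [0, 0, 2, 6, -12]; [0, 0, 0, 3, 12]; [0, 0, 0, 0, 4]] (rows listed top to bottom)

image of 1: 0
image of x: 1
image of x^2: 2x + 2
image of x^3: 3x^2 + 6x - 3
image of x^4: 4x^3 + 12x^2 - 12x + 4
each image's coordinates form column j of the matrix


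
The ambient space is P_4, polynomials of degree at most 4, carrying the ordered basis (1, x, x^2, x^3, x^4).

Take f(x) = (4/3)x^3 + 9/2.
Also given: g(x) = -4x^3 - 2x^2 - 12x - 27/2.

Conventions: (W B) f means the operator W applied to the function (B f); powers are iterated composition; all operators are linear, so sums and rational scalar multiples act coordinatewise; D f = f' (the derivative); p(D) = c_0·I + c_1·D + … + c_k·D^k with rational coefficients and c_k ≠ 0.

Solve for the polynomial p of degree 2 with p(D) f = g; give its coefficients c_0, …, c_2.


c_0 = -3, c_1 = -1/2, c_2 = -3/2

D^0 f = (4/3)x^3 + 9/2
D^1 f = 4x^2
D^2 f = 8x
matching coefficients of g against c_0 f + c_1 Df + … from the top degree down determines the c_i
solution: c_0 = -3, c_1 = -1/2, c_2 = -3/2


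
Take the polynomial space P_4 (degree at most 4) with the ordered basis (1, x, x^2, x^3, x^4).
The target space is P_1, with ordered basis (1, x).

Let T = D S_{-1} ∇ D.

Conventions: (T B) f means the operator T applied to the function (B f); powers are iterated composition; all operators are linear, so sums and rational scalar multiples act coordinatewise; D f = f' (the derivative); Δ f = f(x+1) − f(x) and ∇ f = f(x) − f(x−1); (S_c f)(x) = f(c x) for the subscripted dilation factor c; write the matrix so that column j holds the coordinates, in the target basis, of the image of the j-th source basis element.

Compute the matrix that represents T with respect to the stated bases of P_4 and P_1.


image of 1: 0
image of x: 0
image of x^2: 0
image of x^3: -6
image of x^4: 24x + 12
each image's coordinates form column j of the matrix

the matrix is [[0, 0, 0, -6, 12]; [0, 0, 0, 0, 24]] (rows listed top to bottom)


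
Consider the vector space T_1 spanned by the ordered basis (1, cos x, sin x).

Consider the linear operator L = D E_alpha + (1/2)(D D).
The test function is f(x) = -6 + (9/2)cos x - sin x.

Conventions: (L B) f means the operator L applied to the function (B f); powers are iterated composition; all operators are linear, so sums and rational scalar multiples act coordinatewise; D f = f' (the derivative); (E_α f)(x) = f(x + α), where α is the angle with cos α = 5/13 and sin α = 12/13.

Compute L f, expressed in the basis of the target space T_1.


E_alpha f = -6 + (21/26)cos x - (59/13)sin x
D E_alpha f = -(59/13)cos x - (21/26)sin x
D f = -cos x - (9/2)sin x
D D f = -(9/2)cos x + sin x
((1/2)(D D)) f = -(9/4)cos x + (1/2)sin x
(D E_alpha + (1/2)(D D)) f = -(353/52)cos x - (4/13)sin x

g(x) = -(353/52)cos x - (4/13)sin x


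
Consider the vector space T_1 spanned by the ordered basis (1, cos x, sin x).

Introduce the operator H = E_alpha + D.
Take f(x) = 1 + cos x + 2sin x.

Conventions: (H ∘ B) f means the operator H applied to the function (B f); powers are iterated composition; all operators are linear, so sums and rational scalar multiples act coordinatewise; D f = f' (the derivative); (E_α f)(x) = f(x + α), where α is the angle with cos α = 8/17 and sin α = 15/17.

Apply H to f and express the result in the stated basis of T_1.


E_alpha f = 1 + (38/17)cos x + (1/17)sin x
D f = 2cos x - sin x
(E_alpha + D) f = 1 + (72/17)cos x - (16/17)sin x

the result is g(x) = 1 + (72/17)cos x - (16/17)sin x


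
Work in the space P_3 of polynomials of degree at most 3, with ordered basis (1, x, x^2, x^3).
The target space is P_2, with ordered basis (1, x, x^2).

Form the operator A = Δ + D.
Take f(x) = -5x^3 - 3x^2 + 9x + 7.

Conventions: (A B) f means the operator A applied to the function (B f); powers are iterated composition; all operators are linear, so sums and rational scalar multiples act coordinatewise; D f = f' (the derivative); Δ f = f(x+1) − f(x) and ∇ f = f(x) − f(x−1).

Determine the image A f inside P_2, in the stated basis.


the image equals g(x) = -30x^2 - 27x + 10

Δ f = -15x^2 - 21x + 1
D f = -15x^2 - 6x + 9
(Δ + D) f = -30x^2 - 27x + 10


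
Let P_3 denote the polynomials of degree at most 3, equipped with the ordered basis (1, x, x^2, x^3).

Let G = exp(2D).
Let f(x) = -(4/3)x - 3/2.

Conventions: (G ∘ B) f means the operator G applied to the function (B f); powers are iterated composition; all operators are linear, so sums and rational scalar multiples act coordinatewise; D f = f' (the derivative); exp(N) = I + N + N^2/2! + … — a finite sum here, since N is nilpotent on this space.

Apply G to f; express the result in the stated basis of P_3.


the image equals g(x) = -(4/3)x - 25/6

order-1 term: -8/3
the series for exp(2D) f terminates at order 1
exp(2D) f = -(4/3)x - 25/6


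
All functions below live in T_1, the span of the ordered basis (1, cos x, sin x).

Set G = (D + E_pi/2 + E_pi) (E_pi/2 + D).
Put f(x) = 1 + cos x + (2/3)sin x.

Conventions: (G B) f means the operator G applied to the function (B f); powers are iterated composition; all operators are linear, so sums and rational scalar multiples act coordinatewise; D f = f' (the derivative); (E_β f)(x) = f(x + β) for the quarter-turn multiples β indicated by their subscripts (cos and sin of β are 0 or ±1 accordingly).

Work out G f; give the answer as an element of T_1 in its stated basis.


E_pi/2 f = 1 + (2/3)cos x - sin x
D f = (2/3)cos x - sin x
(E_pi/2 + D) f = 1 + (4/3)cos x - 2sin x
D (E_pi/2 + D) f = -2cos x - (4/3)sin x
E_pi/2 (E_pi/2 + D) f = 1 - 2cos x - (4/3)sin x
E_pi (E_pi/2 + D) f = 1 - (4/3)cos x + 2sin x
(D + E_pi/2 + E_pi) (E_pi/2 + D) f = 2 - (16/3)cos x - (2/3)sin x

the result is g(x) = 2 - (16/3)cos x - (2/3)sin x


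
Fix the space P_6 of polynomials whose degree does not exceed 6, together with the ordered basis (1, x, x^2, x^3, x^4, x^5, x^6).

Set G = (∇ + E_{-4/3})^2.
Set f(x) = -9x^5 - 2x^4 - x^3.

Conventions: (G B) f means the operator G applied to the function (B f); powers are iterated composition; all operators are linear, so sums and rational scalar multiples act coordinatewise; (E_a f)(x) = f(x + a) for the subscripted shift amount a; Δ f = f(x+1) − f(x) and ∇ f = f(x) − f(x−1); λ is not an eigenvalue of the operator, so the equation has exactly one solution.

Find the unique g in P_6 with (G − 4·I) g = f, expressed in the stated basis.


write g with unknown coordinates in the stated basis and equate coefficients in (G − 4·I) g = f
solving from the highest basis element down gives g = 3x^5 - (8/3)x^4 + (553/27)x^3 - (5354/81)x^2 + (101396/729)x - 949192/6561
check: G g = 3x^5 - (38/3)x^4 + (2185/27)x^3 - (21416/81)x^2 + (405584/729)x - 3796768/6561
so G g − 4·g = -9x^5 - 2x^4 - x^3 = f ✓

g(x) = 3x^5 - (8/3)x^4 + (553/27)x^3 - (5354/81)x^2 + (101396/729)x - 949192/6561


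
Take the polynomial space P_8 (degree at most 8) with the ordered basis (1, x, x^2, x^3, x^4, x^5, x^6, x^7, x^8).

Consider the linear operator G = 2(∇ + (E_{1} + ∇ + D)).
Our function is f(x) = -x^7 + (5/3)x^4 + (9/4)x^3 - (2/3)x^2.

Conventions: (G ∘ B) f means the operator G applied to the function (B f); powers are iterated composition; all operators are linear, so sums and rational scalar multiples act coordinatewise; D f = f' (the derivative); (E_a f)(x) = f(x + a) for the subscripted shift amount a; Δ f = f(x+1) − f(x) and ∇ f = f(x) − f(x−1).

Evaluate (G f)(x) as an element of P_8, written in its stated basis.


g(x) = -2x^7 - 56x^6 + 42x^5 - (620/3)x^4 + (767/6)x^3 - (280/3)x^2 + (179/6)x + 11/2

∇ f = -7x^6 + 21x^5 - 35x^4 + (125/3)x^3 - (97/4)x^2 + (67/12)x + 1/4
E_{1} f = -x^7 - 7x^6 - 21x^5 - (100/3)x^4 - (313/12)x^3 - (59/12)x^2 + (61/12)x + 9/4
∇ f = -7x^6 + 21x^5 - 35x^4 + (125/3)x^3 - (97/4)x^2 + (67/12)x + 1/4
D f = -7x^6 + (20/3)x^3 + (27/4)x^2 - (4/3)x
(E_{1} + ∇ + D) f = -x^7 - 21x^6 - (205/3)x^4 + (89/4)x^3 - (269/12)x^2 + (28/3)x + 5/2
(∇ + (E_{1} + ∇ + D)) f = -x^7 - 28x^6 + 21x^5 - (310/3)x^4 + (767/12)x^3 - (140/3)x^2 + (179/12)x + 11/4
(2(∇ + (E_{1} + ∇ + D))) f = -2x^7 - 56x^6 + 42x^5 - (620/3)x^4 + (767/6)x^3 - (280/3)x^2 + (179/6)x + 11/2


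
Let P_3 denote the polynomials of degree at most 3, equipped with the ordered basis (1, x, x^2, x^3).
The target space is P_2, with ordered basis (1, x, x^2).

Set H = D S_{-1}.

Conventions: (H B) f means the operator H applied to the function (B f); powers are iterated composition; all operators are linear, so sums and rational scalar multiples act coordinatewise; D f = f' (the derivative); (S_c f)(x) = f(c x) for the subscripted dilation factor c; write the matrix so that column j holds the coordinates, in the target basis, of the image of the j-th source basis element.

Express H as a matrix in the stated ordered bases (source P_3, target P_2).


the matrix is [[0, -1, 0, 0]; [0, 0, 2, 0]; [0, 0, 0, -3]] (rows listed top to bottom)

image of 1: 0
image of x: -1
image of x^2: 2x
image of x^3: -3x^2
each image's coordinates form column j of the matrix


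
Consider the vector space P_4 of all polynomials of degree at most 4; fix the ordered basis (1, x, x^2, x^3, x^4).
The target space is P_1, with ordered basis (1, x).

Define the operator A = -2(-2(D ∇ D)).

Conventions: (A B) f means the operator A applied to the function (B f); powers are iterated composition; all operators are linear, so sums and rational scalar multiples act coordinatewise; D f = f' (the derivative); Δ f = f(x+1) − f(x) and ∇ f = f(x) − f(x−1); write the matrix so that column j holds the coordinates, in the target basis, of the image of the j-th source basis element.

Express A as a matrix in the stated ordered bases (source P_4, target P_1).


image of 1: 0
image of x: 0
image of x^2: 0
image of x^3: 24
image of x^4: 96x - 48
each image's coordinates form column j of the matrix

the matrix is [[0, 0, 0, 24, -48]; [0, 0, 0, 0, 96]] (rows listed top to bottom)


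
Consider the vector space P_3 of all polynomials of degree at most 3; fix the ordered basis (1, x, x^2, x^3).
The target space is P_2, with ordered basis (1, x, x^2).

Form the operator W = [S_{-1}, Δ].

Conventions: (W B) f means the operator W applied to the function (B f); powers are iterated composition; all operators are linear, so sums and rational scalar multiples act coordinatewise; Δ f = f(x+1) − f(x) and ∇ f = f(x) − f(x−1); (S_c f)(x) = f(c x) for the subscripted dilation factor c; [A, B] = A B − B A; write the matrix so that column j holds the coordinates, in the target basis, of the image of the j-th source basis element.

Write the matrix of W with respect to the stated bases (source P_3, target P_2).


the matrix is [[0, 2, 0, 2]; [0, 0, -4, 0]; [0, 0, 0, 6]] (rows listed top to bottom)

image of 1: 0
image of x: 2
image of x^2: -4x
image of x^3: 6x^2 + 2
each image's coordinates form column j of the matrix


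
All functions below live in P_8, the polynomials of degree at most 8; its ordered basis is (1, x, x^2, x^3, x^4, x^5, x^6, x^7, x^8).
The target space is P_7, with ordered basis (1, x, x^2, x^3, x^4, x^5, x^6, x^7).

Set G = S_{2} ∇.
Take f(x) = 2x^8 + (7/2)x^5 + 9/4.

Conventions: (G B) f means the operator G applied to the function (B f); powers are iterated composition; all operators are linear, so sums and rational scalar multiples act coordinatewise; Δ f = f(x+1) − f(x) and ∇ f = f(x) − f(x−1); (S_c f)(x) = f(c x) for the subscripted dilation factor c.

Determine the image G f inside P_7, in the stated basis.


∇ f = 16x^7 - 56x^6 + 112x^5 - (245/2)x^4 + 77x^3 - 21x^2 - (3/2)x + 3/2
S_{2} ∇ f = 2048x^7 - 3584x^6 + 3584x^5 - 1960x^4 + 616x^3 - 84x^2 - 3x + 3/2

g(x) = 2048x^7 - 3584x^6 + 3584x^5 - 1960x^4 + 616x^3 - 84x^2 - 3x + 3/2


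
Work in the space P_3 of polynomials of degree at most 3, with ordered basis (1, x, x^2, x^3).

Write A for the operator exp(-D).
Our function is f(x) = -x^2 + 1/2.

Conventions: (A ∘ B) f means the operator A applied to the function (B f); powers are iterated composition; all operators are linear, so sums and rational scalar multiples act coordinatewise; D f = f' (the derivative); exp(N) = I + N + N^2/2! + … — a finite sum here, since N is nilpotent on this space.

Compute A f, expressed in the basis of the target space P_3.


g(x) = -x^2 + 2x - 1/2

order-1 term: 2x
order-2 term: -1
the series for exp(-D) f terminates at order 2
exp(-D) f = -x^2 + 2x - 1/2


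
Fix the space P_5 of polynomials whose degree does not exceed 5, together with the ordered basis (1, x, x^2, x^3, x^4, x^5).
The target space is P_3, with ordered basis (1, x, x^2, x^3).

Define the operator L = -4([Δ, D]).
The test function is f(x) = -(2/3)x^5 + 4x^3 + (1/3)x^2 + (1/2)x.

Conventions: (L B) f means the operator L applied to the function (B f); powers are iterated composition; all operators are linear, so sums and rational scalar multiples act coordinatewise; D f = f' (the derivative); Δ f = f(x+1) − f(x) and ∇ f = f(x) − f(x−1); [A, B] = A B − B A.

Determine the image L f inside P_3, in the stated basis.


g(x) = 0

D f = -(10/3)x^4 + 12x^2 + (2/3)x + 1/2
Δ D f = -(40/3)x^3 - 20x^2 + (32/3)x + 28/3
Δ f = -(10/3)x^4 - (20/3)x^3 + (16/3)x^2 + (28/3)x + 25/6
D Δ f = -(40/3)x^3 - 20x^2 + (32/3)x + 28/3
[Δ, D] f = 0
(-4([Δ, D])) f = 0


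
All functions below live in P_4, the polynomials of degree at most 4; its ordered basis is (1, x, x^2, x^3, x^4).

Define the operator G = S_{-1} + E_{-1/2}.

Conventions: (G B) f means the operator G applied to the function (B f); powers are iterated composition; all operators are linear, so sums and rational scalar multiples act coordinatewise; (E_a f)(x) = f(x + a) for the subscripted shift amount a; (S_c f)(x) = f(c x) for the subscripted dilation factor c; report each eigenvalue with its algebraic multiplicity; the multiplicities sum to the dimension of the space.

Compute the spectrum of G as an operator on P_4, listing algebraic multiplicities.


λ = 0 (multiplicity 2), λ = 2 (multiplicity 3)

image of 1: 2
image of x: -1/2
image of x^2: 2x^2 - x + 1/4
image of x^3: -(3/2)x^2 + (3/4)x - 1/8
image of x^4: 2x^4 - 2x^3 + (3/2)x^2 - (1/2)x + 1/16
the matrix is upper triangular; its diagonal is (2, 0, 2, 0, 2)
for a triangular matrix the eigenvalues are the diagonal entries, with algebraic multiplicity their repetition count


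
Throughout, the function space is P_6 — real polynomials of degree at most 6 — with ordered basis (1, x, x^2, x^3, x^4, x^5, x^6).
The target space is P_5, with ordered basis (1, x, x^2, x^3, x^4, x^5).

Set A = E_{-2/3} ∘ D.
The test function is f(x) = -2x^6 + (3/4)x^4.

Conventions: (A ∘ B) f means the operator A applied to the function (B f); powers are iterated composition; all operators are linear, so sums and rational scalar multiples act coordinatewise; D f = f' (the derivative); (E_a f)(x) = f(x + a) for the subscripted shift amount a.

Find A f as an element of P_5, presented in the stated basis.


g(x) = -12x^5 + 40x^4 - (151/3)x^3 + (266/9)x^2 - (212/27)x + 56/81

D f = -12x^5 + 3x^3
E_{-2/3} D f = -12x^5 + 40x^4 - (151/3)x^3 + (266/9)x^2 - (212/27)x + 56/81


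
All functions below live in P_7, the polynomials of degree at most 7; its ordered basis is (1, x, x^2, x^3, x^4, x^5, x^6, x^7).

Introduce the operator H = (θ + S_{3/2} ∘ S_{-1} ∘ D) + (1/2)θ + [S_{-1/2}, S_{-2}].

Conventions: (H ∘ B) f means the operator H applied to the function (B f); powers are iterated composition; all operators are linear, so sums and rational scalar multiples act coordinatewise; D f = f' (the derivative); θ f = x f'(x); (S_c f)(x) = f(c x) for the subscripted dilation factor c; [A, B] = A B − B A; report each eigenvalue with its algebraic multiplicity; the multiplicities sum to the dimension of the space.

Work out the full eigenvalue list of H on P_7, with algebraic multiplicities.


λ = 0 (multiplicity 1), λ = 3/2 (multiplicity 1), λ = 3 (multiplicity 1), λ = 9/2 (multiplicity 1), λ = 6 (multiplicity 1), λ = 15/2 (multiplicity 1), λ = 9 (multiplicity 1), λ = 21/2 (multiplicity 1)

image of 1: 0
image of x: (3/2)x + 1
image of x^2: 3x^2 - 3x
image of x^3: (9/2)x^3 + (27/4)x^2
image of x^4: 6x^4 - (27/2)x^3
image of x^5: (15/2)x^5 + (405/16)x^4
image of x^6: 9x^6 - (729/16)x^5
image of x^7: (21/2)x^7 + (5103/64)x^6
the matrix is upper triangular; its diagonal is (0, 3/2, 3, 9/2, 6, 15/2, 9, 21/2)
for a triangular matrix the eigenvalues are the diagonal entries, with algebraic multiplicity their repetition count


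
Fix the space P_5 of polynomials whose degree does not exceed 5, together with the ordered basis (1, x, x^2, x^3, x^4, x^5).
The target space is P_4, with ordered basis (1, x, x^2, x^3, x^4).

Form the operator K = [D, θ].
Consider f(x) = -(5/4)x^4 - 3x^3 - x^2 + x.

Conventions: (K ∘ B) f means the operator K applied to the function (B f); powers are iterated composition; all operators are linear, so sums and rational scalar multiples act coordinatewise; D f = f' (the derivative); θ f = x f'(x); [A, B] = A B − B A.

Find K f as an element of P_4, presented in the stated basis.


θ f = -5x^4 - 9x^3 - 2x^2 + x
D θ f = -20x^3 - 27x^2 - 4x + 1
D f = -5x^3 - 9x^2 - 2x + 1
θ D f = -15x^3 - 18x^2 - 2x
[D, θ] f = -5x^3 - 9x^2 - 2x + 1

the result is g(x) = -5x^3 - 9x^2 - 2x + 1


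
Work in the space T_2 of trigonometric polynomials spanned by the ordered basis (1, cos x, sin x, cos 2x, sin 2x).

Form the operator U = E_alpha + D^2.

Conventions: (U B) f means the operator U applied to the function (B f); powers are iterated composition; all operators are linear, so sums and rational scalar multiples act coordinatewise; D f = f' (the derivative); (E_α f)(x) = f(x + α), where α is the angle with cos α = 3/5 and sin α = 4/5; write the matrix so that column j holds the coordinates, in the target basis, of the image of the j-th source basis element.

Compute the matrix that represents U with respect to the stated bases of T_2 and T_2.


the matrix is [[1, 0, 0, 0, 0]; [0, -2/5, 4/5, 0, 0]; [0, -4/5, -2/5, 0, 0]; [0, 0, 0, -107/25, 24/25]; [0, 0, 0, -24/25, -107/25]] (rows listed top to bottom)

image of 1: 1
image of cos x: -(2/5)cos x - (4/5)sin x
image of sin x: (4/5)cos x - (2/5)sin x
image of cos 2x: -(107/25)cos 2x - (24/25)sin 2x
image of sin 2x: (24/25)cos 2x - (107/25)sin 2x
each image's coordinates form column j of the matrix


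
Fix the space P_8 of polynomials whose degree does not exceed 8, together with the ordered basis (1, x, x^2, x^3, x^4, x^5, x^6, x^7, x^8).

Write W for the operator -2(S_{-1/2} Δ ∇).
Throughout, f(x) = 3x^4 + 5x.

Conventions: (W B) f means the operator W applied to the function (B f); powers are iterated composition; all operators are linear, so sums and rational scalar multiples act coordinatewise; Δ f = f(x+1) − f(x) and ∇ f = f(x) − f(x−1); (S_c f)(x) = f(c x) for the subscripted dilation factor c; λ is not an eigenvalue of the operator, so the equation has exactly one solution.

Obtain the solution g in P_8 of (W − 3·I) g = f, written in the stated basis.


the result is g(x) = -x^4 + 2x^2 - (5/3)x - 4/3

write g with unknown coordinates in the stated basis and equate coefficients in (W − 3·I) g = f
solving from the highest basis element down gives g = -x^4 + 2x^2 - (5/3)x - 4/3
check: W g = 6x^2 - 4
so W g − 3·g = 3x^4 + 5x = f ✓


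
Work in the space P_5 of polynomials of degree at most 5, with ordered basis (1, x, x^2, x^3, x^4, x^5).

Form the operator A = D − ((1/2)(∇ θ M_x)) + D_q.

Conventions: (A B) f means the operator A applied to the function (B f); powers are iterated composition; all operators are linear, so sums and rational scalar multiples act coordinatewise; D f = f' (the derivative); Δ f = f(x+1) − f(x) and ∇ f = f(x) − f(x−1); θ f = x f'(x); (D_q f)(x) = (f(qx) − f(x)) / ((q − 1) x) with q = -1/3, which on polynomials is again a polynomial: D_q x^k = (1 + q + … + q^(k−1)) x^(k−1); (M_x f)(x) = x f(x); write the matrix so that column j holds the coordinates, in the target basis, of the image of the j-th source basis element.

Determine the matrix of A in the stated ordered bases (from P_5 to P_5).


image of 1: -1/2
image of x: -2x + 3
image of x^2: -(9/2)x^2 + (43/6)x - 3/2
image of x^3: -8x^3 + (142/9)x^2 - 8x + 2
image of x^4: -(25/2)x^4 + (803/27)x^3 - 25x^2 + (25/2)x - 5/2
image of x^5: -18x^5 + (4111/81)x^4 - 60x^3 + 45x^2 - 18x + 3
each image's coordinates form column j of the matrix

the matrix is [[-1/2, 3, -3/2, 2, -5/2, 3]; [0, -2, 43/6, -8, 25/2, -18]; [0, 0, -9/2, 142/9, -25, 45]; [0, 0, 0, -8, 803/27, -60]; [0, 0, 0, 0, -25/2, 4111/81]; [0, 0, 0, 0, 0, -18]] (rows listed top to bottom)


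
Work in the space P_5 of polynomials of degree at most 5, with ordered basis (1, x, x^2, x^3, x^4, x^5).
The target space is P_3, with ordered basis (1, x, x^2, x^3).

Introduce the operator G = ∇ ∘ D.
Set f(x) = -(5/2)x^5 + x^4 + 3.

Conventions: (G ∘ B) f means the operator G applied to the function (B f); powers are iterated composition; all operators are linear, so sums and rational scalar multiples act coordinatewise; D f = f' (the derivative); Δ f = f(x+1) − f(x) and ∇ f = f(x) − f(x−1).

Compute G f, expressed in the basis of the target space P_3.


g(x) = -50x^3 + 87x^2 - 62x + 33/2

D f = -(25/2)x^4 + 4x^3
∇ D f = -50x^3 + 87x^2 - 62x + 33/2


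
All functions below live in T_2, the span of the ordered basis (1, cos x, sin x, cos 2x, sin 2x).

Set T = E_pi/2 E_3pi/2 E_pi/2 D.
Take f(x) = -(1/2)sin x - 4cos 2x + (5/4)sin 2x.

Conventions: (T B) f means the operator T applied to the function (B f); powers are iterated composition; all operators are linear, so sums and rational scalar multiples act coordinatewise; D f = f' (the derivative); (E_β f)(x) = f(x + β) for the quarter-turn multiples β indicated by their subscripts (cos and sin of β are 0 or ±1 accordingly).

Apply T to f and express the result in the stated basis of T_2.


D f = -(1/2)cos x + (5/2)cos 2x + 8sin 2x
E_pi/2 D f = (1/2)sin x - (5/2)cos 2x - 8sin 2x
E_3pi/2 E_pi/2 D f = -(1/2)cos x + (5/2)cos 2x + 8sin 2x
E_pi/2 E_3pi/2 E_pi/2 D f = (1/2)sin x - (5/2)cos 2x - 8sin 2x

g(x) = (1/2)sin x - (5/2)cos 2x - 8sin 2x


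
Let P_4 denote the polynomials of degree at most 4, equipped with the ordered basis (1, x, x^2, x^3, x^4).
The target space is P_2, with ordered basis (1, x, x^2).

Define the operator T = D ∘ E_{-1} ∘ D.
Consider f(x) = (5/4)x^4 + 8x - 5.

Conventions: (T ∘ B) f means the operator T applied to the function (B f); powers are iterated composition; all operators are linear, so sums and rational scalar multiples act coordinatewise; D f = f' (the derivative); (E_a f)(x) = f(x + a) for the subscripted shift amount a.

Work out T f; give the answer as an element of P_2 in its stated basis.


D f = 5x^3 + 8
E_{-1} D f = 5x^3 - 15x^2 + 15x + 3
D E_{-1} D f = 15x^2 - 30x + 15

the image equals g(x) = 15x^2 - 30x + 15


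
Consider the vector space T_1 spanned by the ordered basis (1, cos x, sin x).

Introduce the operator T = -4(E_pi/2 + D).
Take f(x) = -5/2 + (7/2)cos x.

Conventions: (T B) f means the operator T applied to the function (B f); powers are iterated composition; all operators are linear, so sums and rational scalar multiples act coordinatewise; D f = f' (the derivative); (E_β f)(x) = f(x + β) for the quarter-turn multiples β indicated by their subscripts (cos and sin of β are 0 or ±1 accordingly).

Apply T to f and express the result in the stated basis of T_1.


the result is g(x) = 10 + 28sin x

E_pi/2 f = -5/2 - (7/2)sin x
D f = -(7/2)sin x
(E_pi/2 + D) f = -5/2 - 7sin x
(-4(E_pi/2 + D)) f = 10 + 28sin x


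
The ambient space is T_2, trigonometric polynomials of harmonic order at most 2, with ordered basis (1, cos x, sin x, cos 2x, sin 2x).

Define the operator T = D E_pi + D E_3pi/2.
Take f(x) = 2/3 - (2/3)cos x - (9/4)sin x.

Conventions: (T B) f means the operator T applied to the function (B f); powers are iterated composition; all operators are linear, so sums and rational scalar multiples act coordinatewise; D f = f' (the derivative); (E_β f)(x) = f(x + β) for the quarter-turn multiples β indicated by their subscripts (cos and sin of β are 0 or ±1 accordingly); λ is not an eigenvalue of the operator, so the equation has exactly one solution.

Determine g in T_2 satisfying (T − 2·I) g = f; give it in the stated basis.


the result is g(x) = -1/3 - (19/24)cos x + (35/24)sin x

write g with unknown coordinates in the stated basis and equate coefficients in (T − 2·I) g = f
solving from the highest basis element down gives g = -1/3 - (19/24)cos x + (35/24)sin x
check: T g = -(9/4)cos x + (2/3)sin x
so T g − 2·g = 2/3 - (2/3)cos x - (9/4)sin x = f ✓


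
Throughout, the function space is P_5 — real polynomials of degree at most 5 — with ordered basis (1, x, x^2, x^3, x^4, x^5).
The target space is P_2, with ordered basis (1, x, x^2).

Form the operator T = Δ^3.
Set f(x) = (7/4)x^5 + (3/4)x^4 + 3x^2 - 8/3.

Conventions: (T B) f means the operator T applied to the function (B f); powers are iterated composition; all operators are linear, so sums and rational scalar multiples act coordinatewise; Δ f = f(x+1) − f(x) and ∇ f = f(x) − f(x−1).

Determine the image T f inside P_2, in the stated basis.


the image equals g(x) = 105x^2 + 333x + 579/2

Δ f = (35/4)x^4 + (41/2)x^3 + 22x^2 + (71/4)x + 11/2
Δ Δ f = 35x^3 + 114x^2 + (281/2)x + 69
Δ Δ Δ f = 105x^2 + 333x + 579/2


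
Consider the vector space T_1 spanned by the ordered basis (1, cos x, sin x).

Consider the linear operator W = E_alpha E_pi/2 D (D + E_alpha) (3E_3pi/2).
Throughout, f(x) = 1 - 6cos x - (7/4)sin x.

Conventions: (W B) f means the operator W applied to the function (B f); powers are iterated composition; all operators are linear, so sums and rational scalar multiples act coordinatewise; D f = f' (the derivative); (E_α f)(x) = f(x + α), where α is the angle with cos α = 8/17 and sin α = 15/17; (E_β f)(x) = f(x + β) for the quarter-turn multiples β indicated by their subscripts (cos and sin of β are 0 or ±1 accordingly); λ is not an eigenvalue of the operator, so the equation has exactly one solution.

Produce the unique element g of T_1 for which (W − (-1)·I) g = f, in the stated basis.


write g with unknown coordinates in the stated basis and equate coefficients in (W − (-1)·I) g = f
solving from the highest basis element down gives g = 1 + (114/313)cos x + (1433/1252)sin x
check: W g = -(1992/313)cos x - (906/313)sin x
so W g − (-1)·g = 1 - 6cos x - (7/4)sin x = f ✓

the result is g(x) = 1 + (114/313)cos x + (1433/1252)sin x


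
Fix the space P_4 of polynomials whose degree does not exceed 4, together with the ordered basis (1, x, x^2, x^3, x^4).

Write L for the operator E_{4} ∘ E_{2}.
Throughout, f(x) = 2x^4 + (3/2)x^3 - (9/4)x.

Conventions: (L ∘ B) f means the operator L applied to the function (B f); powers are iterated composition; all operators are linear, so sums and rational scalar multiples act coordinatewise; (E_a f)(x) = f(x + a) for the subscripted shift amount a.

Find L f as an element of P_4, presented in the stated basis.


g(x) = 2x^4 + (99/2)x^3 + 459x^2 + (7551/4)x + 5805/2

E_{2} f = 2x^4 + (35/2)x^3 + 57x^2 + (319/4)x + 79/2
E_{4} E_{2} f = 2x^4 + (99/2)x^3 + 459x^2 + (7551/4)x + 5805/2


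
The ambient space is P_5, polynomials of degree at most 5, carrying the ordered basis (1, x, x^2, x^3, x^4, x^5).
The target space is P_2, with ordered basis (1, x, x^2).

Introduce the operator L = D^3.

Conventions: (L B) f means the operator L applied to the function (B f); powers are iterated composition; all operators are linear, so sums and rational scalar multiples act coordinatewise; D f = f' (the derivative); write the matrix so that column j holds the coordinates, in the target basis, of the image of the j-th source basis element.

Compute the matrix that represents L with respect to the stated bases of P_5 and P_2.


image of 1: 0
image of x: 0
image of x^2: 0
image of x^3: 6
image of x^4: 24x
image of x^5: 60x^2
each image's coordinates form column j of the matrix

the matrix is [[0, 0, 0, 6, 0, 0]; [0, 0, 0, 0, 24, 0]; [0, 0, 0, 0, 0, 60]] (rows listed top to bottom)


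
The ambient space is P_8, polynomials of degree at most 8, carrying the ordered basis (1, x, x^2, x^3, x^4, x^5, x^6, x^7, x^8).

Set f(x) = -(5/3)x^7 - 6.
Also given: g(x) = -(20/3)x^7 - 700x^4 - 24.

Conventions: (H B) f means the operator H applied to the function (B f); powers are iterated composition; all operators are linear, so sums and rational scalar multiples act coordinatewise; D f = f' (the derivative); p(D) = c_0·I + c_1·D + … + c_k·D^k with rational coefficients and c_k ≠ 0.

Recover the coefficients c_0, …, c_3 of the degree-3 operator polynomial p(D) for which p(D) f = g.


D^0 f = -(5/3)x^7 - 6
D^1 f = -(35/3)x^6
D^2 f = -70x^5
D^3 f = -350x^4
matching coefficients of g against c_0 f + c_1 Df + … from the top degree down determines the c_i
solution: c_0 = 4, c_1 = 0, c_2 = 0, c_3 = 2

c_0 = 4, c_1 = 0, c_2 = 0, c_3 = 2


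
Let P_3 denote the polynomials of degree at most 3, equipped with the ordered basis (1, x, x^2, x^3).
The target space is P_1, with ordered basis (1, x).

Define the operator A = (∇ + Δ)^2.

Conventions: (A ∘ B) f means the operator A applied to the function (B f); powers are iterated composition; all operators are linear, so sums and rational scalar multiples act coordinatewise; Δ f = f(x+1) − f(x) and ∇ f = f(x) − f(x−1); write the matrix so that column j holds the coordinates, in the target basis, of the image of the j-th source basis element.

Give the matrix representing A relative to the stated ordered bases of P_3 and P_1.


the matrix is [[0, 0, 8, 0]; [0, 0, 0, 24]] (rows listed top to bottom)

image of 1: 0
image of x: 0
image of x^2: 8
image of x^3: 24x
each image's coordinates form column j of the matrix


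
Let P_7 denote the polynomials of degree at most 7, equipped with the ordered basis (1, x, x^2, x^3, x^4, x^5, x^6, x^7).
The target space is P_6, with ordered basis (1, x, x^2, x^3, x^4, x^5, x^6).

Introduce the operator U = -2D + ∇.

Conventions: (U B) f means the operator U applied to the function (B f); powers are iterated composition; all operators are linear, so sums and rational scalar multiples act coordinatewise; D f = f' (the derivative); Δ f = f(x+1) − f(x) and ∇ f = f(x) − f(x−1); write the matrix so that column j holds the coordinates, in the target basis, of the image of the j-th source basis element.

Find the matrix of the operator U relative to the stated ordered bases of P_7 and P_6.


image of 1: 0
image of x: -1
image of x^2: -2x - 1
image of x^3: -3x^2 - 3x + 1
image of x^4: -4x^3 - 6x^2 + 4x - 1
image of x^5: -5x^4 - 10x^3 + 10x^2 - 5x + 1
image of x^6: -6x^5 - 15x^4 + 20x^3 - 15x^2 + 6x - 1
image of x^7: -7x^6 - 21x^5 + 35x^4 - 35x^3 + 21x^2 - 7x + 1
each image's coordinates form column j of the matrix

the matrix is [[0, -1, -1, 1, -1, 1, -1, 1]; [0, 0, -2, -3, 4, -5, 6, -7]; [0, 0, 0, -3, -6, 10, -15, 21]; [0, 0, 0, 0, -4, -10, 20, -35]; [0, 0, 0, 0, 0, -5, -15, 35]; [0, 0, 0, 0, 0, 0, -6, -21]; [0, 0, 0, 0, 0, 0, 0, -7]] (rows listed top to bottom)


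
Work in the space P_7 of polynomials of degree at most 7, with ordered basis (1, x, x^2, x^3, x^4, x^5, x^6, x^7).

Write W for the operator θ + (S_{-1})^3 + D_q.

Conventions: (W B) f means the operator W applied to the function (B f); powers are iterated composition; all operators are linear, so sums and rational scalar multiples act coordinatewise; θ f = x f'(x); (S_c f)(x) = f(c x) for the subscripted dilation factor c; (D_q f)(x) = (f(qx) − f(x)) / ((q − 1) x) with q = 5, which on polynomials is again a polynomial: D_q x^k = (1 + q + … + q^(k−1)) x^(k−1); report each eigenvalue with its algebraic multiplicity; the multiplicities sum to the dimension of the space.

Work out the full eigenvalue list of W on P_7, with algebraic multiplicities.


λ = 0 (multiplicity 1), λ = 1 (multiplicity 1), λ = 2 (multiplicity 1), λ = 3 (multiplicity 1), λ = 4 (multiplicity 1), λ = 5 (multiplicity 1), λ = 6 (multiplicity 1), λ = 7 (multiplicity 1)

image of 1: 1
image of x: 1
image of x^2: 3x^2 + 6x
image of x^3: 2x^3 + 31x^2
image of x^4: 5x^4 + 156x^3
image of x^5: 4x^5 + 781x^4
image of x^6: 7x^6 + 3906x^5
image of x^7: 6x^7 + 19531x^6
the matrix is upper triangular; its diagonal is (1, 0, 3, 2, 5, 4, 7, 6)
for a triangular matrix the eigenvalues are the diagonal entries, with algebraic multiplicity their repetition count
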